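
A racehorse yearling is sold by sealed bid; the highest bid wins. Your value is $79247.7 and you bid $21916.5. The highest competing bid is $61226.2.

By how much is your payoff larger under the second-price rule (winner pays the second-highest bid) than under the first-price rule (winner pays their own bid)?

Your bid $21916.5 is below $61226.2, so you lose under either rule.
Payoff is $0 in both cases; difference = $0.

$0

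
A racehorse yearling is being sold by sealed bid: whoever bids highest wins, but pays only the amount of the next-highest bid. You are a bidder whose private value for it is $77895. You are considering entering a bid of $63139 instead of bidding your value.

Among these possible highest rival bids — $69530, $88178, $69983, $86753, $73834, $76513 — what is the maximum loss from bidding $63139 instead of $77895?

$8365

$69530: truthful gives $8365, deviation gives $0 → loss $8365.
$88178: same outcome either way → loss $0.
$69983: truthful gives $7912, deviation gives $0 → loss $7912.
$86753: same outcome either way → loss $0.
$73834: truthful gives $4061, deviation gives $0 → loss $4061.
$76513: truthful gives $1382, deviation gives $0 → loss $1382.
Maximum loss: $8365.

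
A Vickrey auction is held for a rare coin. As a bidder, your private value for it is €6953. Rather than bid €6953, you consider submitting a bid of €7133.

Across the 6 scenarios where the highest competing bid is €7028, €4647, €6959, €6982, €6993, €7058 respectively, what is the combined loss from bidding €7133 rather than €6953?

The deviation costs you only when the competing bid falls strictly between €6953 and €7133; elsewhere both bids give the same outcome.
€7028: truthful payoff €0, deviation payoff −€75 → loss €75.
€4647: outcomes coincide → loss €0.
€6959: truthful payoff €0, deviation payoff −€6 → loss €6.
€6982: truthful payoff €0, deviation payoff −€29 → loss €29.
€6993: truthful payoff €0, deviation payoff −€40 → loss €40.
€7058: truthful payoff €0, deviation payoff −€105 → loss €105.
Total loss = €75 + €6 + €29 + €40 + €105 = €255.

€255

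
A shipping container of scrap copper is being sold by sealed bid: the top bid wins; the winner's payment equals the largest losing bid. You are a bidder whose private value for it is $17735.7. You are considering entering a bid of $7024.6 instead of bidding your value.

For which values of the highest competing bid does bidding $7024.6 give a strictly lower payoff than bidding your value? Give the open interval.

If the competing bid is below $7024.6, both bids win at the same price — no difference.
If it is above $17735.7, both bids lose — no difference.
If it lies strictly between $7024.6 and $17735.7, bidding your value wins at a price below your value (positive payoff) while bidding $7024.6 loses (payoff 0).
So the deviation strictly hurts on the open interval ($7024.6, $17735.7).

($7024.6, $17735.7)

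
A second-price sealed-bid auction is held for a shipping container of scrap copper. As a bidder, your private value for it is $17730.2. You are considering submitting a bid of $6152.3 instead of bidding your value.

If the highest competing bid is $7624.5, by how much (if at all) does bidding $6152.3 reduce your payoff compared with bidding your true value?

$10105.7

Bidding your value $17730.2: you win (since $17730.2 > $7624.5) and pay $7624.5. Payoff $10105.7.
Bidding $6152.3: you lose. Payoff $0.
The competing bid $7624.5 lies between your shaded bid and your value, so underbidding forfeits an item you could have won at a profitable price.
Loss from deviating = $10105.7 − ($0) = $10105.7.
Because the price is fixed by the runner-up's bid, deviating from your value can only change a good outcome into a bad one — never the reverse.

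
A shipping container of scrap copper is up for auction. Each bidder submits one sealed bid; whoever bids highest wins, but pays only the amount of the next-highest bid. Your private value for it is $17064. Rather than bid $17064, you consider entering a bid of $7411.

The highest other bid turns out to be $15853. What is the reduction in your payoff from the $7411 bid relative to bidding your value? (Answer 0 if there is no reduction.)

$1211

Bidding your value $17064: you win (since $17064 > $15853) and pay $15853. Payoff $1211.
Bidding $7411: you lose. Payoff $0.
The competing bid $15853 lies between your shaded bid and your value, so underbidding forfeits an item you could have won at a profitable price.
Loss from deviating = $1211 − ($0) = $1211.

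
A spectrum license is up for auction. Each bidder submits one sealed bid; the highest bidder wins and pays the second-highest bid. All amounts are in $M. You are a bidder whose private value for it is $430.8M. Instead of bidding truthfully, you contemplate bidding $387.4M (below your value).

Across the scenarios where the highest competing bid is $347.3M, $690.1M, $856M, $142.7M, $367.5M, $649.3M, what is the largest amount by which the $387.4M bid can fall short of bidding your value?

$0M

$347.3M: same outcome either way → loss $0M.
$690.1M: same outcome either way → loss $0M.
$856M: same outcome either way → loss $0M.
$142.7M: same outcome either way → loss $0M.
$367.5M: same outcome either way → loss $0M.
$649.3M: same outcome either way → loss $0M.
Maximum loss: $0M.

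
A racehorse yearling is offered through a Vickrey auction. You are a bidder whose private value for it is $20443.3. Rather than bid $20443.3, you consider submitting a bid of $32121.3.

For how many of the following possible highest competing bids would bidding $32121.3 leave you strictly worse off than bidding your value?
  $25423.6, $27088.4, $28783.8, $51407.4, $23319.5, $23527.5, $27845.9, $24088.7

7

The deviation hurts exactly when the highest competing bid lies strictly between $20443.3 and $32121.3 — overbidding then wins at a price above your value.
$25423.6: inside the interval → strictly worse (loss $4980.3).
$27088.4: inside the interval → strictly worse (loss $6645.1).
$28783.8: inside the interval → strictly worse (loss $8340.5).
$51407.4: above both → same outcome either way.
$23319.5: inside the interval → strictly worse (loss $2876.2).
$23527.5: inside the interval → strictly worse (loss $3084.2).
$27845.9: inside the interval → strictly worse (loss $7402.6).
$24088.7: inside the interval → strictly worse (loss $3645.4).
Count: 7.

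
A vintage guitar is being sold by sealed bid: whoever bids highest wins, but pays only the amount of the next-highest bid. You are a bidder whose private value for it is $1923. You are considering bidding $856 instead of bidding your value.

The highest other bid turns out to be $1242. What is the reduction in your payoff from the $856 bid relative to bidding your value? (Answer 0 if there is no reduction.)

$681

Bidding your value $1923: you win (since $1923 > $1242) and pay $1242. Payoff $681.
Bidding $856: you lose. Payoff $0.
The competing bid $1242 lies between your shaded bid and your value, so underbidding forfeits an item you could have won at a profitable price.
Loss from deviating = $681 − ($0) = $681.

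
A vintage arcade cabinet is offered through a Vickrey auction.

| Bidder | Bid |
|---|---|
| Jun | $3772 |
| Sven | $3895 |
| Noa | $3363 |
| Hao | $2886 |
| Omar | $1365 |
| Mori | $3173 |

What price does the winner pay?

Highest bid: Sven at $3895, so Sven wins.
Second-highest bid: Jun at $3772 — that is the price the winner pays.

$3772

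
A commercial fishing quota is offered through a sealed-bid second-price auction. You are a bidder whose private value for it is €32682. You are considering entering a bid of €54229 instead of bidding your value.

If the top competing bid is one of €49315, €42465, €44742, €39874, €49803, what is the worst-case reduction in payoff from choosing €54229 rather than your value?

€49315: truthful gives €0, deviation gives −€16633 → loss €16633.
€42465: truthful gives €0, deviation gives −€9783 → loss €9783.
€44742: truthful gives €0, deviation gives −€12060 → loss €12060.
€39874: truthful gives €0, deviation gives −€7192 → loss €7192.
€49803: truthful gives €0, deviation gives −€17121 → loss €17121.
Maximum loss: €17121.

€17121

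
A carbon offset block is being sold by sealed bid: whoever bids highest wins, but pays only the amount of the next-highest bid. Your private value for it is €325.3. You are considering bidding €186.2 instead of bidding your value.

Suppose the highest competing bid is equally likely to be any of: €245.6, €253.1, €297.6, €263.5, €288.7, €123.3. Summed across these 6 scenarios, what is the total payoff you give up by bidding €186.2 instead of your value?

€278

The deviation costs you only when the competing bid falls strictly between €186.2 and €325.3; elsewhere both bids give the same outcome.
€245.6: truthful payoff €79.7, deviation payoff €0 → loss €79.7.
€253.1: truthful payoff €72.2, deviation payoff €0 → loss €72.2.
€297.6: truthful payoff €27.7, deviation payoff €0 → loss €27.7.
€263.5: truthful payoff €61.8, deviation payoff €0 → loss €61.8.
€288.7: truthful payoff €36.6, deviation payoff €0 → loss €36.6.
€123.3: outcomes coincide → loss €0.
Total loss = €79.7 + €72.2 + €27.7 + €61.8 + €36.6 = €278.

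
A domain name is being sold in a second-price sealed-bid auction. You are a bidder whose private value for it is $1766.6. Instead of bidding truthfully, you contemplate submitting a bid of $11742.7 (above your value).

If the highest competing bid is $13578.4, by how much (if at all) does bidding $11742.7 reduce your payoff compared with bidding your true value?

$0

Bidding your value $1766.6: you lose (since $1766.6 < $13578.4). Payoff $0.
Bidding $11742.7: you lose. Payoff $0.
Difference = $0 − $0 = $0; both bids lead to the same outcome because the competing bid is above both your value and your alternative bid.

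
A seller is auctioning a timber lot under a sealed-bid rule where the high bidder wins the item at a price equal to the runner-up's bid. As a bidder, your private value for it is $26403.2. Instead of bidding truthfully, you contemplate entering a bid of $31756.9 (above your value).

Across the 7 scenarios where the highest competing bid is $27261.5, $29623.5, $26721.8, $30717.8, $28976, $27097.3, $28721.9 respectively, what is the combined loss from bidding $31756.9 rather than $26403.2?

$14297.4

The deviation costs you only when the competing bid falls strictly between $26403.2 and $31756.9; elsewhere both bids give the same outcome.
$27261.5: truthful payoff $0, deviation payoff −$858.3 → loss $858.3.
$29623.5: truthful payoff $0, deviation payoff −$3220.3 → loss $3220.3.
$26721.8: truthful payoff $0, deviation payoff −$318.6 → loss $318.6.
$30717.8: truthful payoff $0, deviation payoff −$4314.6 → loss $4314.6.
$28976: truthful payoff $0, deviation payoff −$2572.8 → loss $2572.8.
$27097.3: truthful payoff $0, deviation payoff −$694.1 → loss $694.1.
$28721.9: truthful payoff $0, deviation payoff −$2318.7 → loss $2318.7.
Total loss = $858.3 + $3220.3 + $318.6 + $4314.6 + $2572.8 + $694.1 + $2318.7 = $14297.4.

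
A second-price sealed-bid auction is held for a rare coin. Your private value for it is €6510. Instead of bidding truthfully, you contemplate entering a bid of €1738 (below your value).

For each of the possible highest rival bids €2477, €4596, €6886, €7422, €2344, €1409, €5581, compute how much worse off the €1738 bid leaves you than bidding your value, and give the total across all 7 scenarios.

The deviation costs you only when the competing bid falls strictly between €1738 and €6510; elsewhere both bids give the same outcome.
€2477: truthful payoff €4033, deviation payoff €0 → loss €4033.
€4596: truthful payoff €1914, deviation payoff €0 → loss €1914.
€6886: outcomes coincide → loss €0.
€7422: outcomes coincide → loss €0.
€2344: truthful payoff €4166, deviation payoff €0 → loss €4166.
€1409: outcomes coincide → loss €0.
€5581: truthful payoff €929, deviation payoff €0 → loss €929.
Total loss = €4033 + €1914 + €4166 + €929 = €11042.

€11042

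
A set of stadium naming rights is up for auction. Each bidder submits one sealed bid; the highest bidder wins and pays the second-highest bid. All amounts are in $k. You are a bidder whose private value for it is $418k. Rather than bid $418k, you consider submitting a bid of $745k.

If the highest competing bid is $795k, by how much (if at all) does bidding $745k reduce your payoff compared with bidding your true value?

$0k

Bidding your value $418k: you lose (since $418k < $795k). Payoff $0k.
Bidding $745k: you lose. Payoff $0k.
Difference = $0k − $0k = $0k; both bids lead to the same outcome because the competing bid is above both your value and your alternative bid.
In a second-price auction your bid sets only whether you win, not what you pay, so bidding your true value is weakly dominant.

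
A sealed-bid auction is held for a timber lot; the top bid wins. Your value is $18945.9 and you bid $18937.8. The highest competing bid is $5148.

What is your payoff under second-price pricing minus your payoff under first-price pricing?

$13789.8

You have the highest bid, so you win under either rule.
Second-price: pay $5148 → payoff $13797.9.
First-price: pay your own bid $18937.8 → payoff $8.1.
Difference = $13797.9 − ($8.1) = $13789.8.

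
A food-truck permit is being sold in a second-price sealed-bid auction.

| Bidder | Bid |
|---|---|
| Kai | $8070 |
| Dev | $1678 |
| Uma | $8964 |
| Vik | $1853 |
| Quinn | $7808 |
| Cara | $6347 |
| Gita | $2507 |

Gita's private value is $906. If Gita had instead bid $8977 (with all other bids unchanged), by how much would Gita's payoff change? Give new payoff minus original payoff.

The highest bid among the other bidders is $8964; Gita's bid doesn't change that.
Original bid $2507: Gita is not highest (top rival bid is $8964); payoff $0.
Alternative bid $8977: Gita is highest, pays the top rival bid $8964; payoff $906 − $8964 = −$8058.
Change in payoff = −$8058 − ($0) = −$8058.

−$8058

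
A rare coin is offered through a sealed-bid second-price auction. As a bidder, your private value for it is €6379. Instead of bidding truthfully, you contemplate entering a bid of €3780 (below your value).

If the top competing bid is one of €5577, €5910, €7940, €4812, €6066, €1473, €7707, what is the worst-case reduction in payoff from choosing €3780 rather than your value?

€1567

€5577: truthful gives €802, deviation gives €0 → loss €802.
€5910: truthful gives €469, deviation gives €0 → loss €469.
€7940: same outcome either way → loss €0.
€4812: truthful gives €1567, deviation gives €0 → loss €1567.
€6066: truthful gives €313, deviation gives €0 → loss €313.
€1473: same outcome either way → loss €0.
€7707: same outcome either way → loss €0.
Maximum loss: €1567.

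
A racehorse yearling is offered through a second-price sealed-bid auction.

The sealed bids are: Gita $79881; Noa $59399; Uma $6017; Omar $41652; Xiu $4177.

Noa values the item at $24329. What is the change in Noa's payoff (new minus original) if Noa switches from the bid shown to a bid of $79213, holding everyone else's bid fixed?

The highest bid among the other bidders is $79881; Noa's bid doesn't change that.
Original bid $59399: Noa is not highest (top rival bid is $79881); payoff $0.
Alternative bid $79213: Noa is not highest (top rival bid is $79881); payoff $0.
Change in payoff = $0 − ($0) = $0.

$0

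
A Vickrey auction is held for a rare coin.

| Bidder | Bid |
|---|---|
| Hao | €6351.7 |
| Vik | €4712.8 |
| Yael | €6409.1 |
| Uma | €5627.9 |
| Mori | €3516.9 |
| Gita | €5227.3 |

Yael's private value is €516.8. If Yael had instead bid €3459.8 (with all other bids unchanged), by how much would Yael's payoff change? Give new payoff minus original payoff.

The highest bid among the other bidders is €6351.7; Yael's bid doesn't change that.
Original bid €6409.1: Yael is highest, pays the top rival bid €6351.7; payoff €516.8 − €6351.7 = −€5834.9.
Alternative bid €3459.8: Yael is not highest (top rival bid is €6351.7); payoff €0.
Change in payoff = €0 − (−€5834.9) = €5834.9.

€5834.9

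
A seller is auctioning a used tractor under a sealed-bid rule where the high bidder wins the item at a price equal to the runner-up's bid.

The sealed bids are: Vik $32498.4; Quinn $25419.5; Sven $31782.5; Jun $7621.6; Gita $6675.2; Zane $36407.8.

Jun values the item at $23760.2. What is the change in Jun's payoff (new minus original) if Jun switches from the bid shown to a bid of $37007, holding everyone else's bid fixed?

−$12647.6

The highest bid among the other bidders is $36407.8; Jun's bid doesn't change that.
Original bid $7621.6: Jun is not highest (top rival bid is $36407.8); payoff $0.
Alternative bid $37007: Jun is highest, pays the top rival bid $36407.8; payoff $23760.2 − $36407.8 = −$12647.6.
Change in payoff = −$12647.6 − ($0) = −$12647.6.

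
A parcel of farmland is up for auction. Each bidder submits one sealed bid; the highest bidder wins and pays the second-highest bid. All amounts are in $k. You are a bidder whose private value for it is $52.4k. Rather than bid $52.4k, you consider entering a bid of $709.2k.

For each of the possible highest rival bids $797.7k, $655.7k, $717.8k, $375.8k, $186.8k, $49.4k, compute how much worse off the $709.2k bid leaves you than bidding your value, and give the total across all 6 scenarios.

$1061.1k

The deviation costs you only when the competing bid falls strictly between $52.4k and $709.2k; elsewhere both bids give the same outcome.
$797.7k: outcomes coincide → loss $0k.
$655.7k: truthful payoff $0k, deviation payoff −$603.3k → loss $603.3k.
$717.8k: outcomes coincide → loss $0k.
$375.8k: truthful payoff $0k, deviation payoff −$323.4k → loss $323.4k.
$186.8k: truthful payoff $0k, deviation payoff −$134.4k → loss $134.4k.
$49.4k: outcomes coincide → loss $0k.
Total loss = $603.3k + $323.4k + $134.4k = $1061.1k.
In a second-price auction your bid sets only whether you win, not what you pay, so bidding your true value is weakly dominant.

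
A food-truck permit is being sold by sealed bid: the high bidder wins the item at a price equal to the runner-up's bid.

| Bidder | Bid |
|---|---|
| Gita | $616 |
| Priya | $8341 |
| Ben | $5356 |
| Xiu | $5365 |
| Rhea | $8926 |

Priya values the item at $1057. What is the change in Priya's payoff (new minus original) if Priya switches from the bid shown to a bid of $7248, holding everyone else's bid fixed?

The highest bid among the other bidders is $8926; Priya's bid doesn't change that.
Original bid $8341: Priya is not highest (top rival bid is $8926); payoff $0.
Alternative bid $7248: Priya is not highest (top rival bid is $8926); payoff $0.
Change in payoff = $0 − ($0) = $0.

$0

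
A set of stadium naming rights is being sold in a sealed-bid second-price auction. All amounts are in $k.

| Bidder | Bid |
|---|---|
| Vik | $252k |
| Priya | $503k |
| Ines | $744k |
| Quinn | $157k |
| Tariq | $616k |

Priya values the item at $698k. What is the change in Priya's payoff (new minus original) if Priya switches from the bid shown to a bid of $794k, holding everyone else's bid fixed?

The highest bid among the other bidders is $744k; Priya's bid doesn't change that.
Original bid $503k: Priya is not highest (top rival bid is $744k); payoff $0k.
Alternative bid $794k: Priya is highest, pays the top rival bid $744k; payoff $698k − $744k = −$46k.
Change in payoff = −$46k − ($0k) = −$46k.

−$46k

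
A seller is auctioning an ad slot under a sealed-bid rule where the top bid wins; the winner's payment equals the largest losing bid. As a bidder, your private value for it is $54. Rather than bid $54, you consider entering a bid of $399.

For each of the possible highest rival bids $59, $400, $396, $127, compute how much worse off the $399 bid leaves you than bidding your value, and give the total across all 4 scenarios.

$420

The deviation costs you only when the competing bid falls strictly between $54 and $399; elsewhere both bids give the same outcome.
$59: truthful payoff $0, deviation payoff −$5 → loss $5.
$400: outcomes coincide → loss $0.
$396: truthful payoff $0, deviation payoff −$342 → loss $342.
$127: truthful payoff $0, deviation payoff −$73 → loss $73.
Total loss = $5 + $342 + $73 = $420.
Because the price is fixed by the runner-up's bid, deviating from your value can only change a good outcome into a bad one — never the reverse.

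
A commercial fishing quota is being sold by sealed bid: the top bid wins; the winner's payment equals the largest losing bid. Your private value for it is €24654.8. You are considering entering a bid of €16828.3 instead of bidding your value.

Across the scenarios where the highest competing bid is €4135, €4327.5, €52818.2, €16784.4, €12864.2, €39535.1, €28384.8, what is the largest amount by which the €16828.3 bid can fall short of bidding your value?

€4135: same outcome either way → loss €0.
€4327.5: same outcome either way → loss €0.
€52818.2: same outcome either way → loss €0.
€16784.4: same outcome either way → loss €0.
€12864.2: same outcome either way → loss €0.
€39535.1: same outcome either way → loss €0.
€28384.8: same outcome either way → loss €0.
Maximum loss: €0.

€0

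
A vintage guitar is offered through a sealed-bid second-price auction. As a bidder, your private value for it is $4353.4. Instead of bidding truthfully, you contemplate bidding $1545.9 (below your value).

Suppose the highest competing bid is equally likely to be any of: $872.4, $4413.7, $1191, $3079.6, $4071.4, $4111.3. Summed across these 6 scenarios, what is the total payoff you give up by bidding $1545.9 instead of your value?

The deviation costs you only when the competing bid falls strictly between $1545.9 and $4353.4; elsewhere both bids give the same outcome.
$872.4: outcomes coincide → loss $0.
$4413.7: outcomes coincide → loss $0.
$1191: outcomes coincide → loss $0.
$3079.6: truthful payoff $1273.8, deviation payoff $0 → loss $1273.8.
$4071.4: truthful payoff $282, deviation payoff $0 → loss $282.
$4111.3: truthful payoff $242.1, deviation payoff $0 → loss $242.1.
Total loss = $1273.8 + $282 + $242.1 = $1797.9.
Truthful bidding weakly dominates here: raising your bid can only win items priced above your value, and lowering it can only forfeit items priced below.

$1797.9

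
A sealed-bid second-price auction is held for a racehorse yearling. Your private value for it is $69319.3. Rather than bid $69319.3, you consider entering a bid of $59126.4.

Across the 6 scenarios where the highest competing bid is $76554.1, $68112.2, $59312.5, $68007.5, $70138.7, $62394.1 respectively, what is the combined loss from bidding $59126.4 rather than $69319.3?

$19450.9

The deviation costs you only when the competing bid falls strictly between $59126.4 and $69319.3; elsewhere both bids give the same outcome.
$76554.1: outcomes coincide → loss $0.
$68112.2: truthful payoff $1207.1, deviation payoff $0 → loss $1207.1.
$59312.5: truthful payoff $10006.8, deviation payoff $0 → loss $10006.8.
$68007.5: truthful payoff $1311.8, deviation payoff $0 → loss $1311.8.
$70138.7: outcomes coincide → loss $0.
$62394.1: truthful payoff $6925.2, deviation payoff $0 → loss $6925.2.
Total loss = $1207.1 + $10006.8 + $1311.8 + $6925.2 = $19450.9.
Truthful bidding weakly dominates here: raising your bid can only win items priced above your value, and lowering it can only forfeit items priced below.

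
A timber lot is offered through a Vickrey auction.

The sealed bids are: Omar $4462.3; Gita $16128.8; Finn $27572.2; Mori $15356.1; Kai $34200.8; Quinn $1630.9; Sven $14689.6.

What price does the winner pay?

$27572.2

Highest bid: Kai at $34200.8, so Kai wins.
Second-highest bid: Finn at $27572.2 — that is the price the winner pays.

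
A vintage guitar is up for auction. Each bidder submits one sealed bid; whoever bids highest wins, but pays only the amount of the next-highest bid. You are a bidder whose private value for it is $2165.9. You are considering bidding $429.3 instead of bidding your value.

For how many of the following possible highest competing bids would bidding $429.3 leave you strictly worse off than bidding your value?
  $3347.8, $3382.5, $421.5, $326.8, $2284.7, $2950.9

The deviation hurts exactly when the highest competing bid lies strictly between $429.3 and $2165.9 — underbidding then forfeits a profitable win.
$3347.8: above both → same outcome either way.
$3382.5: above both → same outcome either way.
$421.5: below both → same outcome either way.
$326.8: below both → same outcome either way.
$2284.7: above both → same outcome either way.
$2950.9: above both → same outcome either way.
Count: 0.

0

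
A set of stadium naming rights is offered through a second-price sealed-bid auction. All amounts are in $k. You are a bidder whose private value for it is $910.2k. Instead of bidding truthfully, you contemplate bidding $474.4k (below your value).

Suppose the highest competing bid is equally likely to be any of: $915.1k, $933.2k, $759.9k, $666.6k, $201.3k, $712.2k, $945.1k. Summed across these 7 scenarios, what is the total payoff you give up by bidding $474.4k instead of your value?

The deviation costs you only when the competing bid falls strictly between $474.4k and $910.2k; elsewhere both bids give the same outcome.
$915.1k: outcomes coincide → loss $0k.
$933.2k: outcomes coincide → loss $0k.
$759.9k: truthful payoff $150.3k, deviation payoff $0k → loss $150.3k.
$666.6k: truthful payoff $243.6k, deviation payoff $0k → loss $243.6k.
$201.3k: outcomes coincide → loss $0k.
$712.2k: truthful payoff $198k, deviation payoff $0k → loss $198k.
$945.1k: outcomes coincide → loss $0k.
Total loss = $150.3k + $243.6k + $198k = $591.9k.
Because the price is fixed by the runner-up's bid, deviating from your value can only change a good outcome into a bad one — never the reverse.

$591.9k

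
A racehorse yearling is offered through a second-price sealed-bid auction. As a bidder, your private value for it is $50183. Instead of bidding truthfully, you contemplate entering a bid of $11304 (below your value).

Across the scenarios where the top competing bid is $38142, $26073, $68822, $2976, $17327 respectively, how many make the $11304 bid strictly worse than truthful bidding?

The deviation hurts exactly when the highest competing bid lies strictly between $11304 and $50183 — underbidding then forfeits a profitable win.
$38142: inside the interval → strictly worse (loss $12041).
$26073: inside the interval → strictly worse (loss $24110).
$68822: above both → same outcome either way.
$2976: below both → same outcome either way.
$17327: inside the interval → strictly worse (loss $32856).
Count: 3.

3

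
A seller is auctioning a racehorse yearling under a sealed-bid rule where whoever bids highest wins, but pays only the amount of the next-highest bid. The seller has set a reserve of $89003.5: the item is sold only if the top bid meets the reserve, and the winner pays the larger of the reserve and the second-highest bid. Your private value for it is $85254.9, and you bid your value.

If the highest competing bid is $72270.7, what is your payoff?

Your bid $85254.9 is the highest bid but falls below the reserve $89003.5, so the item goes unsold. Payoff $0.

$0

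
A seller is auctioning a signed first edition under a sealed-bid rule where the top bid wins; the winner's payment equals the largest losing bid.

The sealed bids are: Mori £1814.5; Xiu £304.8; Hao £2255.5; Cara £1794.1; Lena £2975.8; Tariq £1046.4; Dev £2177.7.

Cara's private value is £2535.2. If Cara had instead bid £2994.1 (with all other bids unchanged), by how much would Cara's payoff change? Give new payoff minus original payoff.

The highest bid among the other bidders is £2975.8; Cara's bid doesn't change that.
Original bid £1794.1: Cara is not highest (top rival bid is £2975.8); payoff £0.
Alternative bid £2994.1: Cara is highest, pays the top rival bid £2975.8; payoff £2535.2 − £2975.8 = −£440.6.
Change in payoff = −£440.6 − (£0) = −£440.6.

−£440.6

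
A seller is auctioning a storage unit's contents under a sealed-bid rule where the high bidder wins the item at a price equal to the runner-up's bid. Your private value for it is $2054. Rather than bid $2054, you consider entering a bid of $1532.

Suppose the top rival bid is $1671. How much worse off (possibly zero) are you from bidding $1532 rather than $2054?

Bidding your value $2054: you win (since $2054 > $1671) and pay $1671. Payoff $383.
Bidding $1532: you lose. Payoff $0.
The competing bid $1671 lies between your shaded bid and your value, so underbidding forfeits an item you could have won at a profitable price.
Loss from deviating = $383 − ($0) = $383.

$383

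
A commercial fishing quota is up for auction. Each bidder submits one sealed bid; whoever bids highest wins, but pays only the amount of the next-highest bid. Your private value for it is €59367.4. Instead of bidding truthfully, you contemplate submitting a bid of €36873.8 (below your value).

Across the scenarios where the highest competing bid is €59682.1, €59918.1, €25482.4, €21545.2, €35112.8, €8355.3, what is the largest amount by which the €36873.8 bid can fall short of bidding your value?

€0

€59682.1: same outcome either way → loss €0.
€59918.1: same outcome either way → loss €0.
€25482.4: same outcome either way → loss €0.
€21545.2: same outcome either way → loss €0.
€35112.8: same outcome either way → loss €0.
€8355.3: same outcome either way → loss €0.
Maximum loss: €0.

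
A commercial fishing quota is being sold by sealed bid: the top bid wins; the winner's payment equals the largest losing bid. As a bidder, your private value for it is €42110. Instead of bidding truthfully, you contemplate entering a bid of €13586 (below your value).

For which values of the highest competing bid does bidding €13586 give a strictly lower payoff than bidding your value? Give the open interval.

If the competing bid is below €13586, both bids win at the same price — no difference.
If it is above €42110, both bids lose — no difference.
If it lies strictly between €13586 and €42110, bidding your value wins at a price below your value (positive payoff) while bidding €13586 loses (payoff 0).
So the deviation strictly hurts on the open interval (€13586, €42110).

(€13586, €42110)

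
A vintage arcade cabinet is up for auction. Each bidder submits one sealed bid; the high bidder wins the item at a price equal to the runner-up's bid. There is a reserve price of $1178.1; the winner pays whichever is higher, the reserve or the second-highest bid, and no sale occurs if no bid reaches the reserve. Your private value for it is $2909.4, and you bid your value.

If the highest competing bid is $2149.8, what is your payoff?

Your bid $2909.4 is the highest and exceeds the reserve.
Price = max(second-highest bid, reserve) = max($2149.8, $1178.1) = $2149.8.
Payoff = $2909.4 − $2149.8 = $759.6.

$759.6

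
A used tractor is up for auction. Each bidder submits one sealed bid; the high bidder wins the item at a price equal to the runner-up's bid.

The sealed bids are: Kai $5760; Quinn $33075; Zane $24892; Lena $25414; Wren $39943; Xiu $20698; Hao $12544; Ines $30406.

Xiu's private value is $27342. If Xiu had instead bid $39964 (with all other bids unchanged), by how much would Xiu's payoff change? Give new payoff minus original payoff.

−$12601

The highest bid among the other bidders is $39943; Xiu's bid doesn't change that.
Original bid $20698: Xiu is not highest (top rival bid is $39943); payoff $0.
Alternative bid $39964: Xiu is highest, pays the top rival bid $39943; payoff $27342 − $39943 = −$12601.
Change in payoff = −$12601 − ($0) = −$12601.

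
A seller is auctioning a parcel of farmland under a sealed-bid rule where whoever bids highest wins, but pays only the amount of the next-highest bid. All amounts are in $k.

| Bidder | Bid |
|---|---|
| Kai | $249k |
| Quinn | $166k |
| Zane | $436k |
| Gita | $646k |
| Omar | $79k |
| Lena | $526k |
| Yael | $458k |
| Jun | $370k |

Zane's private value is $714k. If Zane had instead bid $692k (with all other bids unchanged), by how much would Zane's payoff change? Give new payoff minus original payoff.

$68k

The highest bid among the other bidders is $646k; Zane's bid doesn't change that.
Original bid $436k: Zane is not highest (top rival bid is $646k); payoff $0k.
Alternative bid $692k: Zane is highest, pays the top rival bid $646k; payoff $714k − $646k = $68k.
Change in payoff = $68k − ($0k) = $68k.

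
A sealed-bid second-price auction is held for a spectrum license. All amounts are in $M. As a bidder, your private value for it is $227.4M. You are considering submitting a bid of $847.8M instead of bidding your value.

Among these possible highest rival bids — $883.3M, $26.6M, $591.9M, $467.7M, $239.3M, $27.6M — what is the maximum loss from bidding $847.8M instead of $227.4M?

$883.3M: same outcome either way → loss $0M.
$26.6M: same outcome either way → loss $0M.
$591.9M: truthful gives $0M, deviation gives −$364.5M → loss $364.5M.
$467.7M: truthful gives $0M, deviation gives −$240.3M → loss $240.3M.
$239.3M: truthful gives $0M, deviation gives −$11.9M → loss $11.9M.
$27.6M: same outcome either way → loss $0M.
Maximum loss: $364.5M.

$364.5M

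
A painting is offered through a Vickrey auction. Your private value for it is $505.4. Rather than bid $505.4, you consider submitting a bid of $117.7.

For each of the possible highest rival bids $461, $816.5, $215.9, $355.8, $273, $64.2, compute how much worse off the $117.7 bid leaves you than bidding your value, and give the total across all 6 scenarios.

The deviation costs you only when the competing bid falls strictly between $117.7 and $505.4; elsewhere both bids give the same outcome.
$461: truthful payoff $44.4, deviation payoff $0 → loss $44.4.
$816.5: outcomes coincide → loss $0.
$215.9: truthful payoff $289.5, deviation payoff $0 → loss $289.5.
$355.8: truthful payoff $149.6, deviation payoff $0 → loss $149.6.
$273: truthful payoff $232.4, deviation payoff $0 → loss $232.4.
$64.2: outcomes coincide → loss $0.
Total loss = $44.4 + $289.5 + $149.6 + $232.4 = $715.9.

$715.9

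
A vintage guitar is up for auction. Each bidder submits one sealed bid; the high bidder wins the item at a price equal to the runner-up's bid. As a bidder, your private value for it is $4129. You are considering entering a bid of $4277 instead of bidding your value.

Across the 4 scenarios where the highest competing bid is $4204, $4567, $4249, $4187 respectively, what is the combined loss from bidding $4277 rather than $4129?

The deviation costs you only when the competing bid falls strictly between $4129 and $4277; elsewhere both bids give the same outcome.
$4204: truthful payoff $0, deviation payoff −$75 → loss $75.
$4567: outcomes coincide → loss $0.
$4249: truthful payoff $0, deviation payoff −$120 → loss $120.
$4187: truthful payoff $0, deviation payoff −$58 → loss $58.
Total loss = $75 + $120 + $58 = $253.
In a second-price auction your bid sets only whether you win, not what you pay, so bidding your true value is weakly dominant.

$253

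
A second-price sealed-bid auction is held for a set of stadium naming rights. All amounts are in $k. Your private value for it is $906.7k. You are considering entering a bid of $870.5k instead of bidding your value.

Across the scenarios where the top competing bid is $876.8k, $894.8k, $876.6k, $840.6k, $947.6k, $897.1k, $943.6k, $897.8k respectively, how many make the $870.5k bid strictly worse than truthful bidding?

5

The deviation hurts exactly when the highest competing bid lies strictly between $870.5k and $906.7k — underbidding then forfeits a profitable win.
$876.8k: inside the interval → strictly worse (loss $29.9k).
$894.8k: inside the interval → strictly worse (loss $11.9k).
$876.6k: inside the interval → strictly worse (loss $30.1k).
$840.6k: below both → same outcome either way.
$947.6k: above both → same outcome either way.
$897.1k: inside the interval → strictly worse (loss $9.6k).
$943.6k: above both → same outcome either way.
$897.8k: inside the interval → strictly worse (loss $8.9k).
Count: 5.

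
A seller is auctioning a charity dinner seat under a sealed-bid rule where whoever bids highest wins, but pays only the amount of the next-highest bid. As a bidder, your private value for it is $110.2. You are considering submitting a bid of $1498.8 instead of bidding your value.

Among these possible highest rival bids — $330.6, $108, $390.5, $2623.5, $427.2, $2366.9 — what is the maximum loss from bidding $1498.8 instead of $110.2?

$317

$330.6: truthful gives $0, deviation gives −$220.4 → loss $220.4.
$108: same outcome either way → loss $0.
$390.5: truthful gives $0, deviation gives −$280.3 → loss $280.3.
$2623.5: same outcome either way → loss $0.
$427.2: truthful gives $0, deviation gives −$317 → loss $317.
$2366.9: same outcome either way → loss $0.
Maximum loss: $317.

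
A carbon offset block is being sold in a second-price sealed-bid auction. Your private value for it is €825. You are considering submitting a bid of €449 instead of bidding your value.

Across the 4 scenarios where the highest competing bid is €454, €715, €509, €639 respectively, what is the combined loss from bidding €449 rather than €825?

€983

The deviation costs you only when the competing bid falls strictly between €449 and €825; elsewhere both bids give the same outcome.
€454: truthful payoff €371, deviation payoff €0 → loss €371.
€715: truthful payoff €110, deviation payoff €0 → loss €110.
€509: truthful payoff €316, deviation payoff €0 → loss €316.
€639: truthful payoff €186, deviation payoff €0 → loss €186.
Total loss = €371 + €110 + €316 + €186 = €983.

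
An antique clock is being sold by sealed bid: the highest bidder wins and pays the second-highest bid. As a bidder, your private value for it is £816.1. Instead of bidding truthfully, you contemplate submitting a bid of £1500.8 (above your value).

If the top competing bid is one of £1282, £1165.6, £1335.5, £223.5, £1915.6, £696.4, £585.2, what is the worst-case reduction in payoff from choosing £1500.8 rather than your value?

£1282: truthful gives £0, deviation gives −£465.9 → loss £465.9.
£1165.6: truthful gives £0, deviation gives −£349.5 → loss £349.5.
£1335.5: truthful gives £0, deviation gives −£519.4 → loss £519.4.
£223.5: same outcome either way → loss £0.
£1915.6: same outcome either way → loss £0.
£696.4: same outcome either way → loss £0.
£585.2: same outcome either way → loss £0.
Maximum loss: £519.4.

£519.4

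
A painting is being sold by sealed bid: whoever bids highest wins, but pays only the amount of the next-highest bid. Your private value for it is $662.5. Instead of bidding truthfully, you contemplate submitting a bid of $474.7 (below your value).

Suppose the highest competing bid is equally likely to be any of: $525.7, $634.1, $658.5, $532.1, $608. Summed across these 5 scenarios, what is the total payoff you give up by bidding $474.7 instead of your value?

$354.1

The deviation costs you only when the competing bid falls strictly between $474.7 and $662.5; elsewhere both bids give the same outcome.
$525.7: truthful payoff $136.8, deviation payoff $0 → loss $136.8.
$634.1: truthful payoff $28.4, deviation payoff $0 → loss $28.4.
$658.5: truthful payoff $4, deviation payoff $0 → loss $4.
$532.1: truthful payoff $130.4, deviation payoff $0 → loss $130.4.
$608: truthful payoff $54.5, deviation payoff $0 → loss $54.5.
Total loss = $136.8 + $28.4 + $4 + $130.4 + $54.5 = $354.1.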